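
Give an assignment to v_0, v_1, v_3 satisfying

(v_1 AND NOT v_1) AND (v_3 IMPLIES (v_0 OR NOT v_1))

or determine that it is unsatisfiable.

Case v_1 = True: the conjunct NOT v_1 is False.
Case v_1 = False: the conjunct v_1 is False.
Both cases fail — unsatisfiable.

Unsatisfiable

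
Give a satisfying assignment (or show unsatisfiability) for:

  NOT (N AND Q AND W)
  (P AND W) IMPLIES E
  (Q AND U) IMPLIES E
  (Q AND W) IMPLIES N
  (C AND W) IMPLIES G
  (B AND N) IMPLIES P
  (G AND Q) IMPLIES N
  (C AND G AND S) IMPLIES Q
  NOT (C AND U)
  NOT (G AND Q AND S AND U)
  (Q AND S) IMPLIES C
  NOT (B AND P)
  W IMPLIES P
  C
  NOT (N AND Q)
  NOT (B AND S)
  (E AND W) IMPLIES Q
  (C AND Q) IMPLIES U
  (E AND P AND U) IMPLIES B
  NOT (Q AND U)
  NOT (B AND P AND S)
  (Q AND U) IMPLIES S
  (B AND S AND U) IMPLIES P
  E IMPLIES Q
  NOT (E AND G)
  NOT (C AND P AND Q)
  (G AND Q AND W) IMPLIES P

Unit clause (C) forces C = True.
In (NOT C OR NOT U) only NOT U is left, so U = False.
In (NOT C OR NOT Q OR U) only NOT Q is left, so Q = False.
In (NOT E OR Q) only NOT E is left, so E = False.
Set B = False.
Set N = True.
Set W = False.
Set S = False.
Set P = True.
Set G = False.
All clauses satisfied.

B = False, N = True, E = False, C = True, W = False, Q = False, S = False, P = True, U = False, G = False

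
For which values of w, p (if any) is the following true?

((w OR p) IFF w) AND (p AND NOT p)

Case p = True: the conjunct NOT p is False.
Case p = False: the conjunct p is False.
Both cases fail — unsatisfiable.

No satisfying assignment exists.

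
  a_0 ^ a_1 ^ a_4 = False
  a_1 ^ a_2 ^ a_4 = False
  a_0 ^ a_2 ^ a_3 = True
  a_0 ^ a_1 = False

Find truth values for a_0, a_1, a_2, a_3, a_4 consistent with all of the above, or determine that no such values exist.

a_0: True, a_1: True, a_2: True, a_3: True, a_4: False

a_0 ^ a_1 ^ a_4 = T ^ T ^ F = False ✓
a_1 ^ a_2 ^ a_4 = T ^ T ^ F = False ✓
a_0 ^ a_2 ^ a_3 = T ^ T ^ T = True ✓
a_0 ^ a_1 = T ^ T = False ✓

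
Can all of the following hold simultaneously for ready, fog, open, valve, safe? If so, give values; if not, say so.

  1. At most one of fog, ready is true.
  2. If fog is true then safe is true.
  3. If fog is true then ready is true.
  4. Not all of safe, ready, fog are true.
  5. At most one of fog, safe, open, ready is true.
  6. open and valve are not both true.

ready = False, fog = False, open = True, valve = False, safe = False

  (1) {fog, ready}: 0 true — at most one ✓
  (2) fog=F ⇒ safe: vacuous ✓
  (3) fog=F ⇒ ready: vacuous ✓
  (4) {safe, ready, fog}: 0/3 true — not all ✓
  (5) {fog, safe, open, ready}: 1 true — at most one ✓
  (6) open=T, valve=F — not both ✓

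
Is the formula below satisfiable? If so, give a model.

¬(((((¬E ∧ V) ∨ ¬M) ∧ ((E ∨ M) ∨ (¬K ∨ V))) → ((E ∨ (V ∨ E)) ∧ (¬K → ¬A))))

M=F; V=T; K=F; E=F; A=T

  ¬(((((¬E ∧ V) ∨ ¬M) ∧ ((E ∨ M) ∨ (¬K ∨ V))) → ((E ∨ (V ∨ E)) ∧ (¬K → ¬A)))) = True
    (((¬E ∧ V) ∨ ¬M) ∧ ((E ∨ M) ∨ (¬K ∨ V))) → ((E ∨ (V ∨ E)) ∧ (¬K → ¬A)) = False
      ((¬E ∧ V) ∨ ¬M) ∧ ((E ∨ M) ∨ (¬K ∨ V)) = True
        (¬E ∧ V) ∨ ¬M = True
          ¬E ∧ V = True
            ¬E = True
          ¬M = True
        (E ∨ M) ∨ (¬K ∨ V) = True
          E ∨ M = False
          ¬K ∨ V = True
            ¬K = True
      (E ∨ (V ∨ E)) ∧ (¬K → ¬A) = False
        E ∨ (V ∨ E) = True
          V ∨ E = True
        ¬K → ¬A = False
          ¬K = True
          ¬A = False
The formula evaluates to True.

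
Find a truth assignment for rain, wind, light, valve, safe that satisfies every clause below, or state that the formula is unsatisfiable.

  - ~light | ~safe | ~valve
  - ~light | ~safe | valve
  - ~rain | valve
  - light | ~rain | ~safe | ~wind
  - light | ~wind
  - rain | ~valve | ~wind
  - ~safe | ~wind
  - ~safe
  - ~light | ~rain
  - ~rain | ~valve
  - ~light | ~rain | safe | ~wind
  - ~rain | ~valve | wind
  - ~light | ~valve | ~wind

rain=F, wind=F, light=T, valve=F, safe=F

Unit clause (~safe) forces safe = False.
Try rain = True:
  (~rain | valve) forces valve = True.
  clause (~rain | ~valve) is falsified — backtrack.
So rain = False.
Set wind = False.
Set light = True.
Set valve = False.
All clauses satisfied.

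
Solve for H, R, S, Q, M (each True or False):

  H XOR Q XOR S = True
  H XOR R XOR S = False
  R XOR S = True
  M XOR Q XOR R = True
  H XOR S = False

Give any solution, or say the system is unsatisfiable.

H = True, R = False, S = True, Q = True, M = False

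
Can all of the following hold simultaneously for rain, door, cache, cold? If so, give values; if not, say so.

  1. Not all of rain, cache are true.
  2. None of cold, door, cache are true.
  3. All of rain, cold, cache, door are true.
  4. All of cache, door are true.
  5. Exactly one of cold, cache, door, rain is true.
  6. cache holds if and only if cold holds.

Case door = True:
  Constraint (2) is violated (door=T) — contradiction.
Case door = False:
  Constraint (3) is violated (door=F) — contradiction.
Both cases fail — unsatisfiable.

Unsatisfiable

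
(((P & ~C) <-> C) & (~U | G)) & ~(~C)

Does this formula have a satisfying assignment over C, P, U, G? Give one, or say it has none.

Case C = True: the conjunct (P & ~C) <-> C becomes (P & False) <-> True = False.
Case C = False: the conjunct ~(~C) becomes ~(~False) = False.
Both cases fail — unsatisfiable.

Unsatisfiable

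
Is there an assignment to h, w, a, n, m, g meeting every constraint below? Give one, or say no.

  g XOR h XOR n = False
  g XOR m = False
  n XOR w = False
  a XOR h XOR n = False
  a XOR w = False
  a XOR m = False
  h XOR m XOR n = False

h = False, w = True, a = True, n = True, m = True, g = True

g XOR h XOR n = T XOR F XOR T = False ✓
g XOR m = T XOR T = False ✓
n XOR w = T XOR T = False ✓
a XOR h XOR n = T XOR F XOR T = False ✓
a XOR w = T XOR T = False ✓
a XOR m = T XOR T = False ✓
h XOR m XOR n = F XOR T XOR T = False ✓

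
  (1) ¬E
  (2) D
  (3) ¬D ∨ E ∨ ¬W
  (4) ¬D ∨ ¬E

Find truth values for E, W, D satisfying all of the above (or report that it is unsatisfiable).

Unit clause (¬E) forces E = False.
Unit clause (D) forces D = True.
In (¬D ∨ E ∨ ¬W) only ¬W is left, so W = False.
Check each clause:
  (¬E): ¬E holds.
  (D): D holds.
  (¬D ∨ E ∨ ¬W): ¬W holds.
  (¬D ∨ ¬E): ¬E holds.
All clauses satisfied.

E = False; W = False; D = True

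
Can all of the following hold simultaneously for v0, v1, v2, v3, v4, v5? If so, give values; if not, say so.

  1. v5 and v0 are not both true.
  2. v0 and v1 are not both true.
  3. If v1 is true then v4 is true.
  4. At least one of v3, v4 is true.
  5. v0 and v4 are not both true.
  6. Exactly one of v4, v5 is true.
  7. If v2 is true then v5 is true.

v0 = False, v1 = False, v2 = False, v3 = True, v4 = True, v5 = False

  (1) v5=F, v0=F — not both ✓
  (2) v0=F, v1=F — not both ✓
  (3) v1=F ⇒ v4: vacuous ✓
  (4) {v3, v4}: 2 true — at least one ✓
  (5) v0=F, v4=T — not both ✓
  (6) {v4, v5}: 1 true — exactly one ✓
  (7) v2=F ⇒ v5: vacuous ✓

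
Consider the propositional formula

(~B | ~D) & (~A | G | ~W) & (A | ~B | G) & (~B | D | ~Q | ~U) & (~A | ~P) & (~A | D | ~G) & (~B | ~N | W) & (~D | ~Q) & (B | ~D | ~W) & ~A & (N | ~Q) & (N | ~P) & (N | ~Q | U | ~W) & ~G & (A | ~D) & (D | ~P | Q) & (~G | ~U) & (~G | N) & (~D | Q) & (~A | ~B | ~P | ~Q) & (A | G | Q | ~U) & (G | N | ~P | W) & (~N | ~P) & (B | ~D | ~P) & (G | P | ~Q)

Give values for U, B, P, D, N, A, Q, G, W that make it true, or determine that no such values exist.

U=F; B=F; P=F; D=F; N=F; A=F; Q=F; G=F; W=T

Unit clause (~A) forces A = False.
Unit clause (~G) forces G = False.
In (A | ~D) only ~D is left, so D = False.
In (A | ~B | G) only ~B is left, so B = False.
Try U = True:
  (A | G | Q | ~U) forces Q = True.
  (N | ~Q) forces N = True.
  (~N | ~P) forces P = False.
  clause (G | P | ~Q) is falsified — backtrack.
So U = False.
Set P = False.
  then (G | P | ~Q) forces Q = False.
Set N = False.
Set W = True.
All clauses satisfied.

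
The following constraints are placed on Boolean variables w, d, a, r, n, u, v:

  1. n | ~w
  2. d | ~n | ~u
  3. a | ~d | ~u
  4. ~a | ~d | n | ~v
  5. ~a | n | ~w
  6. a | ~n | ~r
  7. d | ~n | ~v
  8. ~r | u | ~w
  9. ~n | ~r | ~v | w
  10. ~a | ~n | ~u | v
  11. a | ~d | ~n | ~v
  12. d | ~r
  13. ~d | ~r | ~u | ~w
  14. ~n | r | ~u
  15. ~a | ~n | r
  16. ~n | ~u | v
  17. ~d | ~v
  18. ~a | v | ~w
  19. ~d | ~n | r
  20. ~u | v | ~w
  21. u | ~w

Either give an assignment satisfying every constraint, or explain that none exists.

Set w = False.
Set d = False.
  then (d | ~r) forces r = False.
Set a = False.
Set n = True.
  then (d | ~n | ~u) forces u = False.
  then (d | ~n | ~v) forces v = False.
All clauses satisfied.

w=F, d=F, a=F, r=F, n=T, u=F, v=F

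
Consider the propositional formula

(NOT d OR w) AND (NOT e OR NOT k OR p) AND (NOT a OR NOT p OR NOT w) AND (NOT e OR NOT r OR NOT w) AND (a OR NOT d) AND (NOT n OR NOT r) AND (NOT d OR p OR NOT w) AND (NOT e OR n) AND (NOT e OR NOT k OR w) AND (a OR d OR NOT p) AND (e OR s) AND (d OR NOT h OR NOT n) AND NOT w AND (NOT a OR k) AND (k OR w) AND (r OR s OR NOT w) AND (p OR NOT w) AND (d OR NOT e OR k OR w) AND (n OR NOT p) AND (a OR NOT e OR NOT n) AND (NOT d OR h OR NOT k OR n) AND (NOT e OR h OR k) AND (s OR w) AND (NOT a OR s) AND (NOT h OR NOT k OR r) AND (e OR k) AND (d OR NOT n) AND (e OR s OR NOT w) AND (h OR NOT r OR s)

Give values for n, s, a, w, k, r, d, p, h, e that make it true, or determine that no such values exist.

Unit clause (NOT w) forces w = False.
In (k OR w) only k is left, so k = True.
In (s OR w) only s is left, so s = True.
In (NOT d OR w) only NOT d is left, so d = False.
In (NOT e OR NOT k OR w) only NOT e is left, so e = False.
In (d OR NOT n) only NOT n is left, so n = False.
In (n OR NOT p) only NOT p is left, so p = False.
Set a = True.
Set r = False.
  then (NOT h OR NOT k OR r) forces h = False.
All clauses satisfied.

n = False; s = True; a = True; w = False; k = True; r = False; d = False; p = False; h = False; e = False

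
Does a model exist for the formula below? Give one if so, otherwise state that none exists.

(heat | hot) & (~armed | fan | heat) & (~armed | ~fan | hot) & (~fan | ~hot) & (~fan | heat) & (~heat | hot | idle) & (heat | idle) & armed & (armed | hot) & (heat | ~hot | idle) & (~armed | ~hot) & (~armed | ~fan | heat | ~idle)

Unit clause (armed) forces armed = True.
In (~armed | ~hot) only ~hot is left, so hot = False.
In (heat | hot) only heat is left, so heat = True.
In (~armed | ~fan | hot) only ~fan is left, so fan = False.
In (~heat | hot | idle) only idle is left, so idle = True.
All clauses satisfied.

heat: True; armed: True; idle: True; hot: False; fan: False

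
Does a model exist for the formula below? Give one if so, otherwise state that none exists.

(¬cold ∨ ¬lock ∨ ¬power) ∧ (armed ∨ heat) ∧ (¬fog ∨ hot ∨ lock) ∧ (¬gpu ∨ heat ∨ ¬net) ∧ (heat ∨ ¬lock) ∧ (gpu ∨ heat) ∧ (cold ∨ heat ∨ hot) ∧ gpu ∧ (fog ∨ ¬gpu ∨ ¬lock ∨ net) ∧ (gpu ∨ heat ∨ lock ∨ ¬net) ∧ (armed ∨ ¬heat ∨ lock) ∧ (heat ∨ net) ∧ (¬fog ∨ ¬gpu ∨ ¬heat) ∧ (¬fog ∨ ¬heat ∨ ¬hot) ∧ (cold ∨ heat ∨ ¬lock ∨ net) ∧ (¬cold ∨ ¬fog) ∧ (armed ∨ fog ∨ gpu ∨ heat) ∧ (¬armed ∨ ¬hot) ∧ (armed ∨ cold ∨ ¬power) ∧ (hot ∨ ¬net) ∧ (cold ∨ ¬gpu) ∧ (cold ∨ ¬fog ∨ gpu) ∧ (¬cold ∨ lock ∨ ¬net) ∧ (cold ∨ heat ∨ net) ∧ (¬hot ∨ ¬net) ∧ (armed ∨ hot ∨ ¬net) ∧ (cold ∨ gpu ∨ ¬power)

Unit clause (gpu) forces gpu = True.
In (cold ∨ ¬gpu) only cold is left, so cold = True.
In (¬cold ∨ ¬fog) only ¬fog is left, so fog = False.
Set lock = False.
  then (¬cold ∨ lock ∨ ¬net) forces net = False.
  then (heat ∨ net) forces heat = True.
  then (armed ∨ ¬heat ∨ lock) forces armed = True.
  then (¬armed ∨ ¬hot) forces hot = False.
Set power = True.
All clauses satisfied.

lock=F, fog=F, cold=T, heat=T, power=T, armed=T, gpu=T, hot=F, net=F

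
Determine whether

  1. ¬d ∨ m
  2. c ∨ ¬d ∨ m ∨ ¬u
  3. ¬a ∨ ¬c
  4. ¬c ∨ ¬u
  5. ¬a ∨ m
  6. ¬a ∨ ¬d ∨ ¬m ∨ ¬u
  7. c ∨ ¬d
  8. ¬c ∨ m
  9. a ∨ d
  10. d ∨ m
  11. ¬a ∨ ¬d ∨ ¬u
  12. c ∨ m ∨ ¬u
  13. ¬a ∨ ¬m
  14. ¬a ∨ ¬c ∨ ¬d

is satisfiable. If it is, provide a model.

u = False, m = True, c = True, d = True, a = False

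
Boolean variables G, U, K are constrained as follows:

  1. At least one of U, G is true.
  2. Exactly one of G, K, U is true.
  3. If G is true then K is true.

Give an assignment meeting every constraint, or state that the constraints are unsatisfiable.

G=F, U=T, K=F

  (1) {U, G}: 1 true — at least one ✓
  (2) {G, K, U}: 1 true — exactly one ✓
  (3) G=F ⇒ K: vacuous ✓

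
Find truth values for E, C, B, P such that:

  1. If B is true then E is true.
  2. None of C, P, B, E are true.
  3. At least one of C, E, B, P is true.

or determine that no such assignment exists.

Case C = True:
  Constraint (2) is violated (C=T) — contradiction.
Case C = False:
  (2) forces P = False.
  (2) forces B = False.
  (2) forces E = False.
  Constraint (3) is violated (C=F, E=F, B=F, P=F) — contradiction.
Both cases fail — unsatisfiable.

The formula is unsatisfiable.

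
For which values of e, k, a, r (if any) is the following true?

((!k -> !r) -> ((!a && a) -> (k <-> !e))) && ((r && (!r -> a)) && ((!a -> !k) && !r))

Case r = True: the conjunct !r is False.
Case r = False: the conjunct r is False.
Both cases fail — unsatisfiable.

Unsatisfiable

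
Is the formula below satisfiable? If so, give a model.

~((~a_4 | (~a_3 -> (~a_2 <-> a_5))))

a_2 = True, a_3 = False, a_4 = True, a_5 = True

  ~((~a_4 | (~a_3 -> (~a_2 <-> a_5)))) = True
    ~a_4 | (~a_3 -> (~a_2 <-> a_5)) = False
      ~a_4 = False
      ~a_3 -> (~a_2 <-> a_5) = False
        ~a_3 = True
        ~a_2 <-> a_5 = False
          ~a_2 = False
The formula evaluates to True.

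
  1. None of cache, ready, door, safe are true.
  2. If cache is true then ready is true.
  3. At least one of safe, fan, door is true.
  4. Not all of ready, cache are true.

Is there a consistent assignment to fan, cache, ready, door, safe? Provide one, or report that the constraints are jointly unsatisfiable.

fan = True, cache = False, ready = False, door = False, safe = False

  (1) {cache, ready, door, safe}: 0 true — none ✓
  (2) cache=F ⇒ ready: vacuous ✓
  (3) {safe, fan, door}: 1 true — at least one ✓
  (4) {ready, cache}: 0/2 true — not all ✓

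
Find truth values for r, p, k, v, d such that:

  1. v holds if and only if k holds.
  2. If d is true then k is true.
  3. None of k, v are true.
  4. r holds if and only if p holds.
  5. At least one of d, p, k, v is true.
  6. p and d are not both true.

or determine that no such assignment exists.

r: True, p: True, k: False, v: False, d: False

  (1) v=F, k=F — same ✓
  (2) d=F ⇒ k: vacuous ✓
  (3) {k, v}: 0 true — none ✓
  (4) r=T, p=T — same ✓
  (5) {d, p, k, v}: 1 true — at least one ✓
  (6) p=T, d=F — not both ✓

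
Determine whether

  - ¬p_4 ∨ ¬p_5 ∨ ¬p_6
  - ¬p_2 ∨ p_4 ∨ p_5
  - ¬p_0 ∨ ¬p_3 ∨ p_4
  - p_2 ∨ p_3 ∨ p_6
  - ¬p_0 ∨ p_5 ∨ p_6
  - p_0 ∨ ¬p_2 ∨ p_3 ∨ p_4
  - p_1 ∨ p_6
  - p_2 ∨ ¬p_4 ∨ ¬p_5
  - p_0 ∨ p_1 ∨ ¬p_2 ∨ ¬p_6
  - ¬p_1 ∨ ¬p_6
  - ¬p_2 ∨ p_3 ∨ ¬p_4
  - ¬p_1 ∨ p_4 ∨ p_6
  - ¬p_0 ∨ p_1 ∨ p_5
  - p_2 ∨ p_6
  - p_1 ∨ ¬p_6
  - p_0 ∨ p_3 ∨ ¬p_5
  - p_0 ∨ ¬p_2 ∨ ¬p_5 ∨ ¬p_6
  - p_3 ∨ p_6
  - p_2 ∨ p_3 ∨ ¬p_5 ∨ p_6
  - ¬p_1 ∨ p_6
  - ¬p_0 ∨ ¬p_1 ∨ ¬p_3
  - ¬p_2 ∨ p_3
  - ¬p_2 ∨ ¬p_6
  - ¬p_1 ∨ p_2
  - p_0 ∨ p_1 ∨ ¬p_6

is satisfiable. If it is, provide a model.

Case p_1 = True:
  (¬p_1 ∨ ¬p_6) forces p_6 = False.
  Clause (¬p_1 ∨ p_6) is falsified — contradiction.
Case p_1 = False:
  (p_1 ∨ p_6) forces p_6 = True.
  Clause (p_1 ∨ ¬p_6) is falsified — contradiction.
Both cases fail, so the formula is unsatisfiable.

UNSATISFIABLE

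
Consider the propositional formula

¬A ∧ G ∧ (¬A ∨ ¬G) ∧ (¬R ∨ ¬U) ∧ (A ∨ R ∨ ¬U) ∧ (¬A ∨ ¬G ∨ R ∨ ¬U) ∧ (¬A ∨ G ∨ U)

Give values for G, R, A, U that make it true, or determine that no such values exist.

Unit clause (¬A) forces A = False.
Unit clause (G) forces G = True.
Set R = True.
  then (¬R ∨ ¬U) forces U = False.
Check each clause:
  (¬A): ¬A holds.
  (G): G holds.
  (¬A ∨ ¬G): ¬A holds.
  (¬R ∨ ¬U): ¬U holds.
  (A ∨ R ∨ ¬U): R holds.
  (¬A ∨ ¬G ∨ R ∨ ¬U): ¬A holds.
  (¬A ∨ G ∨ U): ¬A holds.
All clauses satisfied.

G = True; R = True; A = False; U = False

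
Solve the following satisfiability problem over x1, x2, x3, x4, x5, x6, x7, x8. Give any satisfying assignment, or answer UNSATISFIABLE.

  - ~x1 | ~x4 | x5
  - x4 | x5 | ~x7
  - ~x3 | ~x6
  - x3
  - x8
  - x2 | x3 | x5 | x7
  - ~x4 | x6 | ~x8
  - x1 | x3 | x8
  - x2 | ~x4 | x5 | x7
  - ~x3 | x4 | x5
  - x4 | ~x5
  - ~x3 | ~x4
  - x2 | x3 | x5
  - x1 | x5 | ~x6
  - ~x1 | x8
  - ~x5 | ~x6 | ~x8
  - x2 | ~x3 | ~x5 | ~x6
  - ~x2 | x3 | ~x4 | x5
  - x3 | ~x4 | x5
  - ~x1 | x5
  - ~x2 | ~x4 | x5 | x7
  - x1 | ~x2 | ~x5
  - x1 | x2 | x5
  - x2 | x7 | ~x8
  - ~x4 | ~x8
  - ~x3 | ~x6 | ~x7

Case x3 = True:
  (~x3 | ~x6) forces x6 = False.
  (x8) forces x8 = True.
  (~x4 | x6 | ~x8) forces x4 = False.
  (~x3 | x4 | x5) forces x5 = True.
  Clause (x4 | ~x5) is falsified — contradiction.
Case x3 = False:
  Clause (x3) is falsified — contradiction.
Both cases fail, so the formula is unsatisfiable.

The formula is unsatisfiable.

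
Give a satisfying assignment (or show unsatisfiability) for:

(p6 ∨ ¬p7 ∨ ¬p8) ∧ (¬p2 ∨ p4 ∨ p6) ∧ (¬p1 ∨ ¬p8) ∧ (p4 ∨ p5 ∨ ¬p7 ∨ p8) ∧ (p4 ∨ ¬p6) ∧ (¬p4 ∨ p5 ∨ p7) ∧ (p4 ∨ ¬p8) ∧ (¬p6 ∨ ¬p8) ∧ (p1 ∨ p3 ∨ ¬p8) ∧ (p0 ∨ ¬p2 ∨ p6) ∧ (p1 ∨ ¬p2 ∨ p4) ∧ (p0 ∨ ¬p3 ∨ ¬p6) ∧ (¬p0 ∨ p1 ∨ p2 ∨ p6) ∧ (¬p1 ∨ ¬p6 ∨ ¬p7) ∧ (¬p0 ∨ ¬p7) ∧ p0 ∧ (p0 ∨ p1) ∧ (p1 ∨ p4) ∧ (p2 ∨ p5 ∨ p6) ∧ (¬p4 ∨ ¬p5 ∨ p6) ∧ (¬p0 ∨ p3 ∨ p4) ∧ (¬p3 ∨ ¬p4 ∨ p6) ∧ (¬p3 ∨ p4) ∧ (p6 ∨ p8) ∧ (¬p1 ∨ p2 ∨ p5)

p0: True; p1: False; p2: True; p3: True; p4: True; p5: True; p6: True; p7: False; p8: False

Unit clause (p0) forces p0 = True.
In (¬p0 ∨ ¬p7) only ¬p7 is left, so p7 = False.
Set p1 = False.
  then (p1 ∨ p4) forces p4 = True.
  then (¬p4 ∨ p5 ∨ p7) forces p5 = True.
  then (¬p4 ∨ ¬p5 ∨ p6) forces p6 = True.
  then (¬p6 ∨ ¬p8) forces p8 = False.
Set p2 = True.
Set p3 = True.
All clauses satisfied.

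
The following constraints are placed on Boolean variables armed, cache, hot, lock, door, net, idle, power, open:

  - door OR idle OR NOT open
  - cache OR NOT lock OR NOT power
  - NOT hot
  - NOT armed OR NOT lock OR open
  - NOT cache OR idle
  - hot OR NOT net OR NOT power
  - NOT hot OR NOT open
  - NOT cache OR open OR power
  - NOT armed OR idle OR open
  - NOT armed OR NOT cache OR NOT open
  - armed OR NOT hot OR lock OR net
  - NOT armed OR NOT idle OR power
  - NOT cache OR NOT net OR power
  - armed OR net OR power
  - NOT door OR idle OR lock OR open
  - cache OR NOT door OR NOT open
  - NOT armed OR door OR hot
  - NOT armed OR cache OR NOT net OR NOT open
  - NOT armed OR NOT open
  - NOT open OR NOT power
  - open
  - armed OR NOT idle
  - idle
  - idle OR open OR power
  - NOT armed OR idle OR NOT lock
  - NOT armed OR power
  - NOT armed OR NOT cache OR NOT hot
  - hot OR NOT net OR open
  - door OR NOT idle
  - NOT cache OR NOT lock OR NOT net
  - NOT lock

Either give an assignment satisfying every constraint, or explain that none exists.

Unsatisfiable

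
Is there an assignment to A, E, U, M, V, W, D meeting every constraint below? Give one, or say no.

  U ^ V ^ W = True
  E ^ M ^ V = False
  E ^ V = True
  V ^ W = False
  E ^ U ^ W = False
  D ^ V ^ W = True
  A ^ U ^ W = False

A = False, E = False, U = True, M = True, V = True, W = True, D = True

U ^ V ^ W = T ^ T ^ T = True ✓
E ^ M ^ V = F ^ T ^ T = False ✓
E ^ V = F ^ T = True ✓
V ^ W = T ^ T = False ✓
E ^ U ^ W = F ^ T ^ T = False ✓
D ^ V ^ W = T ^ T ^ T = True ✓
A ^ U ^ W = F ^ T ^ T = False ✓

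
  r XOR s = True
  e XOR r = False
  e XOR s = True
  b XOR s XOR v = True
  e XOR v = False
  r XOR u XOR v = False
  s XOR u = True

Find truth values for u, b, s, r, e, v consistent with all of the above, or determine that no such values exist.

u=F, b=F, s=T, r=F, e=F, v=F

r XOR s = F XOR T = True ✓
e XOR r = F XOR F = False ✓
e XOR s = F XOR T = True ✓
b XOR s XOR v = F XOR T XOR F = True ✓
e XOR v = F XOR F = False ✓
r XOR u XOR v = F XOR F XOR F = False ✓
s XOR u = T XOR F = True ✓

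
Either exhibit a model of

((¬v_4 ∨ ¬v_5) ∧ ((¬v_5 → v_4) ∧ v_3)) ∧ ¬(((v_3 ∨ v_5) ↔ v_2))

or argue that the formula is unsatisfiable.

v_2=F; v_3=T; v_4=F; v_5=T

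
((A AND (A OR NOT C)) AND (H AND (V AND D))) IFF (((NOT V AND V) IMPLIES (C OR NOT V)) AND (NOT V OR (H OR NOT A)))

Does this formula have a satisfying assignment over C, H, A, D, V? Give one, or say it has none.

C: False, H: False, A: True, D: True, V: True

  ((A AND (A OR NOT C)) AND (H AND (V AND D))) IFF (((NOT V AND V) IMPLIES (C OR NOT V)) AND (NOT V OR (H OR NOT A))) = True
    (A AND (A OR NOT C)) AND (H AND (V AND D)) = False
      A AND (A OR NOT C) = True
        A OR NOT C = True
          NOT C = True
      H AND (V AND D) = False
        V AND D = True
    ((NOT V AND V) IMPLIES (C OR NOT V)) AND (NOT V OR (H OR NOT A)) = False
      (NOT V AND V) IMPLIES (C OR NOT V) = True
        NOT V AND V = False
          NOT V = False
        C OR NOT V = False
          NOT V = False
      NOT V OR (H OR NOT A) = False
        NOT V = False
        H OR NOT A = False
          NOT A = False
The formula evaluates to True.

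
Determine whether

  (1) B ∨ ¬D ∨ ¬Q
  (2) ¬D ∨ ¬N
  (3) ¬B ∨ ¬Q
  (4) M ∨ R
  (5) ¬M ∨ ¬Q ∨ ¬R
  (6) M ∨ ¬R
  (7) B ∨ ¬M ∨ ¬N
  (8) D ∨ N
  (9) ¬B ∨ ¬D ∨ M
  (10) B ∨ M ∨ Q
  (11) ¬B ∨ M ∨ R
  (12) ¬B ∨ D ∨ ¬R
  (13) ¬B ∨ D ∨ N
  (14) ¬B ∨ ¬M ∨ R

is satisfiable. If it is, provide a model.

Set Q = False.
Set R = True.
  then (M ∨ ¬R) forces M = True.
Set B = False.
  then (B ∨ ¬M ∨ ¬N) forces N = False.
  then (D ∨ N) forces D = True.
All clauses satisfied.

Q = False, R = True, B = False, M = True, D = True, N = False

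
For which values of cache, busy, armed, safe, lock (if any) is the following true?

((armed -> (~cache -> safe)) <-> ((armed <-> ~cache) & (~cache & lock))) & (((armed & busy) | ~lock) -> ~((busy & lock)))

cache = False, busy = True, armed = True, safe = False, lock = False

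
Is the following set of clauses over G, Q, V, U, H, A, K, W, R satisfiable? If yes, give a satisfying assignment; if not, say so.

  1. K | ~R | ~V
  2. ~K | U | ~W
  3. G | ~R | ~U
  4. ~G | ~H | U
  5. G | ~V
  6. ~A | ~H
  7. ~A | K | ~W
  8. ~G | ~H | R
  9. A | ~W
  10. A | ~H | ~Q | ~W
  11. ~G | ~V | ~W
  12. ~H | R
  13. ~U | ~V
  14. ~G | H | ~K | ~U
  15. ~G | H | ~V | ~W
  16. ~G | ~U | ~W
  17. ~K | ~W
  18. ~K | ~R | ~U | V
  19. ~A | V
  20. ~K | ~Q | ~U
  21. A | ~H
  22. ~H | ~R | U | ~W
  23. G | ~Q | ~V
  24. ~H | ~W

Set G = True.
Set Q = False.
Set V = True.
  then (~G | ~V | ~W) forces W = False.
  then (~U | ~V) forces U = False.
  then (~G | ~H | U) forces H = False.
Set A = True.
Set K = True.
Set R = True.
All clauses satisfied.

G = True, Q = False, V = True, U = False, H = False, A = True, K = True, W = False, R = True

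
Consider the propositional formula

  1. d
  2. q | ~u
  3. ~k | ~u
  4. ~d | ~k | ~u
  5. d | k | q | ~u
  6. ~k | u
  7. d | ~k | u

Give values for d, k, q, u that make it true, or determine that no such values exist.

d = True, k = False, q = True, u = False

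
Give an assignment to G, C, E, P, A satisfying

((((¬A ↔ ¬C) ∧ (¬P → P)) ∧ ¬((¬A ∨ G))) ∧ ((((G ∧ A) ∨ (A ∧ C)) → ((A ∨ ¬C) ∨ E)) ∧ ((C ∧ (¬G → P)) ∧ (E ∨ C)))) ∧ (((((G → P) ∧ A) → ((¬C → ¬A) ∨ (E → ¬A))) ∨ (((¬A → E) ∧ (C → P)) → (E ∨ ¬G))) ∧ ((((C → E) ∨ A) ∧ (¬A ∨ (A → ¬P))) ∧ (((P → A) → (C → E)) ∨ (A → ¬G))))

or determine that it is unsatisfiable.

Case G = True: the conjunct ¬((¬A ∨ G)) becomes ¬((¬A ∨ True)) = False.
Case G = False: the formula simplifies to ((((¬A ↔ ¬C) ∧ (¬P → P)) ∧ ¬(¬A)) ∧ (((A ∧ C) → ((A ∨ ¬C) ∨ E)) ∧ ((C ∧ P) ∧ (E ∨ C)))) ∧ (((C → E) ∨ A) ∧ (¬A ∨ (A → ¬P))).
  A = True: simplifies to ((C ∧ (¬P → P)) ∧ ((C ∧ P) ∧ (E ∨ C))) ∧ ¬P.
    P = True: the conjunct ¬P is False.
    P = False: the conjunct ¬P → P becomes ¬False → False = False.
  A = False: the conjunct ¬(¬A) becomes ¬(¬False) = False.
Both cases fail — unsatisfiable.

UNSATISFIABLE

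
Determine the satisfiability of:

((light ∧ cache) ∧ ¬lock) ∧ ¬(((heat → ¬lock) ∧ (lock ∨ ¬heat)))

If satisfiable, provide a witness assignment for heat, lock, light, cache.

heat = True, lock = False, light = True, cache = True

  (light ∧ cache) ∧ ¬lock = True
    light ∧ cache = True
    ¬lock = True
  ¬(((heat → ¬lock) ∧ (lock ∨ ¬heat))) = True
    (heat → ¬lock) ∧ (lock ∨ ¬heat) = False
      heat → ¬lock = True
        ¬lock = True
      lock ∨ ¬heat = False
        ¬heat = False
Both conjuncts True, so the formula holds.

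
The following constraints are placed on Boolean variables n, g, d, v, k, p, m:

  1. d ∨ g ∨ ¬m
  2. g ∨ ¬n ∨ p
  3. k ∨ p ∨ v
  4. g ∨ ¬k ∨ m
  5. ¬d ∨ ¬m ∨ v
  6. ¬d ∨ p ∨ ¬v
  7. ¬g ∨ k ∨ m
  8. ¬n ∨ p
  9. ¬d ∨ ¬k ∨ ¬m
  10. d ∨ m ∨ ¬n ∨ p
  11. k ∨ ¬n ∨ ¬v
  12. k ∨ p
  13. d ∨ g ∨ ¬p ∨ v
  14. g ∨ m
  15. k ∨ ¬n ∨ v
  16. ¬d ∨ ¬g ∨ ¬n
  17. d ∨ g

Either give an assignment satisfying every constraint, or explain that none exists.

n = False, g = True, d = False, v = False, k = True, p = False, m = True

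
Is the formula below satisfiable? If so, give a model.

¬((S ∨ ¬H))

S: False; H: True

  ¬((S ∨ ¬H)) = True
    S ∨ ¬H = False
      ¬H = False
The formula evaluates to True.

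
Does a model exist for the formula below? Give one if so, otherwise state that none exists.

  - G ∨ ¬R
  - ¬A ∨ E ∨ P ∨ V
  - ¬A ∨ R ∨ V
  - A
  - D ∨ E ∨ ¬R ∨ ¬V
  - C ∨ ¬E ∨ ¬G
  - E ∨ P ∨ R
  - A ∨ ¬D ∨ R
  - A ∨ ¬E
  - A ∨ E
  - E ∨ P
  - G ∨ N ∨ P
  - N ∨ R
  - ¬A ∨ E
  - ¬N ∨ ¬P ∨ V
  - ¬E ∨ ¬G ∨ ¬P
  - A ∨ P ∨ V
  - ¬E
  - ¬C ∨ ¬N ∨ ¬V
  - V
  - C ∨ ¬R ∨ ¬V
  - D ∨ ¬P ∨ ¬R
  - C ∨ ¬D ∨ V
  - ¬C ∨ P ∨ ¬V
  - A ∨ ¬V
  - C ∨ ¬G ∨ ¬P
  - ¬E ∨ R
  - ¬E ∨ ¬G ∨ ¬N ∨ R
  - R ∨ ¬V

Case E = True:
  Clause (¬E) is falsified — contradiction.
Case E = False:
  (A) forces A = True.
  Clause (¬A ∨ E) is falsified — contradiction.
Both cases fail, so the formula is unsatisfiable.

Unsatisfiable — no assignment works.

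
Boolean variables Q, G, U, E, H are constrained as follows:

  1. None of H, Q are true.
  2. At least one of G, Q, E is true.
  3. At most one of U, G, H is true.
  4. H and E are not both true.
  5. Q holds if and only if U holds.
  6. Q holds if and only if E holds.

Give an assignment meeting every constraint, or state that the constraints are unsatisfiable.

Q=F, G=T, U=F, E=F, H=F

  (1) {H, Q}: 0 true — none ✓
  (2) {G, Q, E}: 1 true — at least one ✓
  (3) {U, G, H}: 1 true — at most one ✓
  (4) H=F, E=F — not both ✓
  (5) Q=F, U=F — same ✓
  (6) Q=F, E=F — same ✓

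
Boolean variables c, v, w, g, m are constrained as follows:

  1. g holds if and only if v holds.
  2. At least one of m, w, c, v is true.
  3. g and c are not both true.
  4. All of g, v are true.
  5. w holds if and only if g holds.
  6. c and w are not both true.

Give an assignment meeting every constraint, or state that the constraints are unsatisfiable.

c=F, v=T, w=T, g=T, m=F

  (1) g=T, v=T — same ✓
  (2) {m, w, c, v}: 2 true — at least one ✓
  (3) g=T, c=F — not both ✓
  (4) {g, v}: all 2 true ✓
  (5) w=T, g=T — same ✓
  (6) c=F, w=T — not both ✓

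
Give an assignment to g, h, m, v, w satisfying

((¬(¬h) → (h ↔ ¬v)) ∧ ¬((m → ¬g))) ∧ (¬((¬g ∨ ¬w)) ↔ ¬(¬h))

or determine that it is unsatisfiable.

g = True, h = False, m = True, v = True, w = False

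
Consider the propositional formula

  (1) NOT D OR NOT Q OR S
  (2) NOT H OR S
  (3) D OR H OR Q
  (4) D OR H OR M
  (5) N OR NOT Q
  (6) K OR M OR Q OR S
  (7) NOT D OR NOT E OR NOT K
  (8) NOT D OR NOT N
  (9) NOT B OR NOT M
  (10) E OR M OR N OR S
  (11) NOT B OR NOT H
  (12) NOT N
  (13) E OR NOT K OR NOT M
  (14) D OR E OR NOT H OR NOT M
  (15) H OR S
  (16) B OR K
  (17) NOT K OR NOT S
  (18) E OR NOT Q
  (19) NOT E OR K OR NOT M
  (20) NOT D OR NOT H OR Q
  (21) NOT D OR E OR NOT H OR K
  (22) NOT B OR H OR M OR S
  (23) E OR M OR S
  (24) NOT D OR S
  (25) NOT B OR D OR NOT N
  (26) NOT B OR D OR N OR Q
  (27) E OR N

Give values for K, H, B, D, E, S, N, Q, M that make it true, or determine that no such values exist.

K: False, H: False, B: True, D: True, E: True, S: True, N: False, Q: False, M: False

Unit clause (NOT N) forces N = False.
In (E OR N) only E is left, so E = True.
In (N OR NOT Q) only NOT Q is left, so Q = False.
Try K = True:
  (NOT D OR NOT E OR NOT K) forces D = False.
  (D OR H OR Q) forces H = True.
  (NOT H OR S) forces S = True.
  clause (NOT K OR NOT S) is falsified — backtrack.
So K = False.
  then (B OR K) forces B = True.
  then (NOT E OR K OR NOT M) forces M = False.
  then (NOT B OR D OR N OR Q) forces D = True.
  then (K OR M OR Q OR S) forces S = True.
  then (NOT B OR NOT H) forces H = False.
All clauses satisfied.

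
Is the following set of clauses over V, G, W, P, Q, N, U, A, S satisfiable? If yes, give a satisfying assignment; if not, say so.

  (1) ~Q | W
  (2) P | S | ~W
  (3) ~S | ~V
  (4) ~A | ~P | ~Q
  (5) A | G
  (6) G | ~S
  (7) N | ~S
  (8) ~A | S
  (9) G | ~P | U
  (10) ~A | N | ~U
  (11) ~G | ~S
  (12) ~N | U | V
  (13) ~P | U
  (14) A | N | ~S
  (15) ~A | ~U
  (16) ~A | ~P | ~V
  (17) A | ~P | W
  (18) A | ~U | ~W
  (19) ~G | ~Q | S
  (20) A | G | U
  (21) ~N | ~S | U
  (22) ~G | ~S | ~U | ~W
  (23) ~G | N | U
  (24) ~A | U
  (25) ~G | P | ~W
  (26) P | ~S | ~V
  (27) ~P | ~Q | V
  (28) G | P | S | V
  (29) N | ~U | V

Set V = True.
  then (~S | ~V) forces S = False.
  then (~A | S) forces A = False.
  then (A | G) forces G = True.
  then (~G | ~Q | S) forces Q = False.
Try W = True:
  (P | S | ~W) forces P = True.
  (~P | U) forces U = True.
  clause (A | ~U | ~W) is falsified — backtrack.
So W = False.
  then (A | ~P | W) forces P = False.
Set N = True.
Set U = False.
All clauses satisfied.

V = True, G = True, W = False, P = False, Q = False, N = True, U = False, A = False, S = False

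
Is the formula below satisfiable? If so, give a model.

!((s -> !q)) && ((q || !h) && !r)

h: True, s: True, q: True, r: False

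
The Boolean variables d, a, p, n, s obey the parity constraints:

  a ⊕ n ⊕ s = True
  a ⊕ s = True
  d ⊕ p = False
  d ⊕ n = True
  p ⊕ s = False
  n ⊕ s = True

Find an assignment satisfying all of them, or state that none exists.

d = True; a = False; p = True; n = False; s = True

a ⊕ n ⊕ s = F ⊕ F ⊕ T = True ✓
a ⊕ s = F ⊕ T = True ✓
d ⊕ p = T ⊕ T = False ✓
d ⊕ n = T ⊕ F = True ✓
p ⊕ s = T ⊕ T = False ✓
n ⊕ s = F ⊕ T = True ✓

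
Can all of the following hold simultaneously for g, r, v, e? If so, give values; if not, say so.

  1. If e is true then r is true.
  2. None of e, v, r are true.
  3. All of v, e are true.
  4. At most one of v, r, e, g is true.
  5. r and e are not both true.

Case v = True:
  Constraint (2) is violated (v=T) — contradiction.
Case v = False:
  Constraint (3) is violated (v=F) — contradiction.
Both cases fail — unsatisfiable.

The formula is unsatisfiable.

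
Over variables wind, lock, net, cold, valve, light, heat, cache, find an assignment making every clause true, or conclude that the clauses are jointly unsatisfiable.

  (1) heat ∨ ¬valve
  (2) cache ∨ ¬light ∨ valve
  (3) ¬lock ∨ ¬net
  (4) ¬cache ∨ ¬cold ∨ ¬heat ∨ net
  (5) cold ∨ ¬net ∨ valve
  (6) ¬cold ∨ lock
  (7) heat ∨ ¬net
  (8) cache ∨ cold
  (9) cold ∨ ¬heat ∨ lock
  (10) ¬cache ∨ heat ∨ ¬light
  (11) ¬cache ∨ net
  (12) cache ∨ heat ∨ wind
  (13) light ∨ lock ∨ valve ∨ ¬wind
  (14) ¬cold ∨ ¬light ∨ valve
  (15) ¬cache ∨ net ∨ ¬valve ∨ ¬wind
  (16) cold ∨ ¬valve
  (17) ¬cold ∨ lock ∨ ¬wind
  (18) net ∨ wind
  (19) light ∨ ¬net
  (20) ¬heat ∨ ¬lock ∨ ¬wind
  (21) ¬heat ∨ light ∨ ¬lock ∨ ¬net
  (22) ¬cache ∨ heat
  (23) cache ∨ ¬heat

Try wind = False:
  (net ∨ wind) forces net = True.
  (¬lock ∨ ¬net) forces lock = False.
  (¬cold ∨ lock) forces cold = False.
  (cold ∨ ¬net ∨ valve) forces valve = True.
  clause (cold ∨ ¬valve) is falsified — backtrack.
So wind = True.
Set lock = True.
  then (¬lock ∨ ¬net) forces net = False.
  then (¬cache ∨ net) forces cache = False.
  then (¬heat ∨ ¬lock ∨ ¬wind) forces heat = False.
  then (heat ∨ ¬valve) forces valve = False.
  then (cache ∨ ¬light ∨ valve) forces light = False.
  then (cache ∨ cold) forces cold = True.
All clauses satisfied.

wind = True; lock = True; net = False; cold = True; valve = False; light = False; heat = False; cache = False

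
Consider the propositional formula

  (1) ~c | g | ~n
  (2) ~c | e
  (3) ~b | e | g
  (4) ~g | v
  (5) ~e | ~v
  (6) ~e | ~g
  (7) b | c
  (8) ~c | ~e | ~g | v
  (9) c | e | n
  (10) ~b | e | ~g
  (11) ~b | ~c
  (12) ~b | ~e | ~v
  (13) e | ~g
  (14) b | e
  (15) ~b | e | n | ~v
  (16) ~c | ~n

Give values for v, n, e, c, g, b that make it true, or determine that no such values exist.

v = False, n = True, e = True, c = False, g = False, b = True

Try v = True:
  (~e | ~v) forces e = False.
  (~c | e) forces c = False.
  (b | c) forces b = True.
  (~b | e | g) forces g = True.
  clause (~b | e | ~g) is falsified — backtrack.
So v = False.
  then (~g | v) forces g = False.
Set n = True.
  then (~c | g | ~n) forces c = False.
  then (b | c) forces b = True.
  then (~b | e | g) forces e = True.
All clauses satisfied.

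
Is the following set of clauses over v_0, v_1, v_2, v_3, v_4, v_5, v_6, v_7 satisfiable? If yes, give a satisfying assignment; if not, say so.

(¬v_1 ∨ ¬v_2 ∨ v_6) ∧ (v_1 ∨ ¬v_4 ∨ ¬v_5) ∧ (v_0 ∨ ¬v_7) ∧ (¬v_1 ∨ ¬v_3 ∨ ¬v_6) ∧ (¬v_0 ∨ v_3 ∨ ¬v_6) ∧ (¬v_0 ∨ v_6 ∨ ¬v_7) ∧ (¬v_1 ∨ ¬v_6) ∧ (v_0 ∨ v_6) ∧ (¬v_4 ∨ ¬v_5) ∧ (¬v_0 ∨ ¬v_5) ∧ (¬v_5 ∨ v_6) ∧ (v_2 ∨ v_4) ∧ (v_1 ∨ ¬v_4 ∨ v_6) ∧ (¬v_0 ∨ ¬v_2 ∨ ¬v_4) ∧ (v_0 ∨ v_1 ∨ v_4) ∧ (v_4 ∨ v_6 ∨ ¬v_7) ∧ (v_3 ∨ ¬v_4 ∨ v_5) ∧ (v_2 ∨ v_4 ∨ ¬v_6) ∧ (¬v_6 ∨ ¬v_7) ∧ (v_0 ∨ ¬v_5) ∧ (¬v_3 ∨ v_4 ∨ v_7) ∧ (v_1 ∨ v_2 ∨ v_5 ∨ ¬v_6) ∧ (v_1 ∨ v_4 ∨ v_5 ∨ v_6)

Set v_0 = False.
  then (v_0 ∨ ¬v_7) forces v_7 = False.
  then (v_0 ∨ v_6) forces v_6 = True.
  then (v_0 ∨ ¬v_5) forces v_5 = False.
  then (¬v_1 ∨ ¬v_6) forces v_1 = False.
  then (v_0 ∨ v_1 ∨ v_4) forces v_4 = True.
  then (v_3 ∨ ¬v_4 ∨ v_5) forces v_3 = True.
  then (v_1 ∨ v_2 ∨ v_5 ∨ ¬v_6) forces v_2 = True.
All clauses satisfied.

v_0 = False, v_1 = False, v_2 = True, v_3 = True, v_4 = True, v_5 = False, v_6 = True, v_7 = False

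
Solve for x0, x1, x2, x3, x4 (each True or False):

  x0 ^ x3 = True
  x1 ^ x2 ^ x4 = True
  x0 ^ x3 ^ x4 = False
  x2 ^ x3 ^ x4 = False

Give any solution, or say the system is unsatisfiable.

x0=T; x1=T; x2=T; x3=F; x4=T

x0 ^ x3 = T ^ F = True ✓
x1 ^ x2 ^ x4 = T ^ T ^ T = True ✓
x0 ^ x3 ^ x4 = T ^ F ^ T = False ✓
x2 ^ x3 ^ x4 = T ^ F ^ T = False ✓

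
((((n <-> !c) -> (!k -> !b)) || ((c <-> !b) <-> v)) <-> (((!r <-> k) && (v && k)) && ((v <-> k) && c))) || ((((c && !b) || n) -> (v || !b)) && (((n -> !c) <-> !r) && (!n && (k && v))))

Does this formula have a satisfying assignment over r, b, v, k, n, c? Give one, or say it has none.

r=F, b=T, v=T, k=T, n=F, c=F

  ((((n <-> !c) -> (!k -> !b)) || ((c <-> !b) <-> v)) <-> (((!r <-> k) && (v && k)) && ((v <-> k) && c))) || ((((c && !b) || n) -> (v || !b)) && (((n -> !c) <-> !r) && (!n && (k && v)))) = True
    (((n <-> !c) -> (!k -> !b)) || ((c <-> !b) <-> v)) <-> (((!r <-> k) && (v && k)) && ((v <-> k) && c)) = False
      ((n <-> !c) -> (!k -> !b)) || ((c <-> !b) <-> v) = True
        (n <-> !c) -> (!k -> !b) = True
          n <-> !c = False
            !c = True
          !k -> !b = True
            !k = False
            !b = False
        (c <-> !b) <-> v = True
          c <-> !b = True
            !b = False
      ((!r <-> k) && (v && k)) && ((v <-> k) && c) = False
        (!r <-> k) && (v && k) = True
          !r <-> k = True
            !r = True
          v && k = True
        (v <-> k) && c = False
          v <-> k = True
    (((c && !b) || n) -> (v || !b)) && (((n -> !c) <-> !r) && (!n && (k && v))) = True
      ((c && !b) || n) -> (v || !b) = True
        (c && !b) || n = False
          c && !b = False
            !b = False
        v || !b = True
          !b = False
      ((n -> !c) <-> !r) && (!n && (k && v)) = True
        (n -> !c) <-> !r = True
          n -> !c = True
            !c = True
          !r = True
        !n && (k && v) = True
          !n = True
          k && v = True
The formula evaluates to True.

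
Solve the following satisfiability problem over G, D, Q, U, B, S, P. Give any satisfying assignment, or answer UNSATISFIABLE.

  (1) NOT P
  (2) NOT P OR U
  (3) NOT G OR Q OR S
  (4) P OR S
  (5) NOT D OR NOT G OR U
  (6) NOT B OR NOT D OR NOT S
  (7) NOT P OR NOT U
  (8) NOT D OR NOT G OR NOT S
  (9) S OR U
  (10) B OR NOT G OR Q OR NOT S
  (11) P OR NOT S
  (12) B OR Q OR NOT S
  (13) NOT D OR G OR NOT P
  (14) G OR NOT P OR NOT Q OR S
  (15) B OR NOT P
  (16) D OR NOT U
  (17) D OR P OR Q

Case P = True:
  Clause (NOT P) is falsified — contradiction.
Case P = False:
  (P OR S) forces S = True.
  Clause (P OR NOT S) is falsified — contradiction.
Both cases fail, so the formula is unsatisfiable.

No satisfying assignment exists.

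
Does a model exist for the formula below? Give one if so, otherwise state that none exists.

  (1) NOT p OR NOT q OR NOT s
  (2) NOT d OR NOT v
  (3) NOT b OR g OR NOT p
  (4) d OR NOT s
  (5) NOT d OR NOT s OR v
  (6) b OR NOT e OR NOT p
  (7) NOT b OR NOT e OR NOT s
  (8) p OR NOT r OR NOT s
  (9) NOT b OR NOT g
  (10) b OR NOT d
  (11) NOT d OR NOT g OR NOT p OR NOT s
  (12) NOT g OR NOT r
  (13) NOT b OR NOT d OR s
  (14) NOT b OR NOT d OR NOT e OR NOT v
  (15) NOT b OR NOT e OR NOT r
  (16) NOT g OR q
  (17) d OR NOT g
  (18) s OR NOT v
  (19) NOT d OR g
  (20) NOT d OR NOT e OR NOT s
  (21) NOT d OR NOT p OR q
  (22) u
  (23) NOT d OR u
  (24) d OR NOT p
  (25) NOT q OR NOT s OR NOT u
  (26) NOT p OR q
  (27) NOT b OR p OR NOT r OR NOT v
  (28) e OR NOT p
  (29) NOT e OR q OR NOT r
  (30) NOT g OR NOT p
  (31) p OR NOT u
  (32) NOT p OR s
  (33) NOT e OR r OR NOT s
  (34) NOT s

Case s = True:
  Clause (NOT s) is falsified — contradiction.
Case s = False:
  (s OR NOT v) forces v = False.
  (u) forces u = True.
  (p OR NOT u) forces p = True.
  Clause (NOT p OR s) is falsified — contradiction.
Both cases fail, so the formula is unsatisfiable.

UNSATISFIABLE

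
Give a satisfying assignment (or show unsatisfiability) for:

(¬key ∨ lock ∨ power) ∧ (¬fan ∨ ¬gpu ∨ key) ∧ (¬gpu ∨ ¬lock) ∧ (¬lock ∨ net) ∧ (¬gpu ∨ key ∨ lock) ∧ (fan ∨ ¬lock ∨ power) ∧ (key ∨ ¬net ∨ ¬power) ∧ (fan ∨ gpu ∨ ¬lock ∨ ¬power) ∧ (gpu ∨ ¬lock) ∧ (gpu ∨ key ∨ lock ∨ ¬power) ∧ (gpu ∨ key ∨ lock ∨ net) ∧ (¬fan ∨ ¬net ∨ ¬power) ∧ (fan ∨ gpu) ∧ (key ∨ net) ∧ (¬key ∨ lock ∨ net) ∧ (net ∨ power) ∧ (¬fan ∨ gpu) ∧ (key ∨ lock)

gpu = True, fan = False, lock = False, net = True, key = True, power = True

Try gpu = False:
  (gpu ∨ ¬lock) forces lock = False.
  (fan ∨ gpu) forces fan = True.
  clause (¬fan ∨ gpu) is falsified — backtrack.
So gpu = True.
  then (¬gpu ∨ ¬lock) forces lock = False.
  then (¬gpu ∨ key ∨ lock) forces key = True.
  then (¬key ∨ lock ∨ net) forces net = True.
  then (¬key ∨ lock ∨ power) forces power = True.
  then (¬fan ∨ ¬net ∨ ¬power) forces fan = False.
All clauses satisfied.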